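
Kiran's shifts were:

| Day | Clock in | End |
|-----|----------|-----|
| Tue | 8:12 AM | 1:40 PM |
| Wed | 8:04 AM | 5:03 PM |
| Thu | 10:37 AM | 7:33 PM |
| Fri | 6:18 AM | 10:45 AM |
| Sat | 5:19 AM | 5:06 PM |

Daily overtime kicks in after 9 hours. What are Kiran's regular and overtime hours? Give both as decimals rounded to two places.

Regular 36.83 hours, overtime 2.78 hours

Tue: 8:12 AM–1:40 PM = 5 h 28 min
Wed: 8:04 AM–5:03 PM = 8 h 59 min
Thu: 10:37 AM–7:33 PM = 8 h 56 min
Fri: 6:18 AM–10:45 AM = 4 h 27 min
Sat: 5:19 AM–5:06 PM = 11 h 47 min
Tue reg 5 h 28 min / OT 0 h 0 min; Wed reg 8 h 59 min / OT 0 h 0 min; Thu reg 8 h 56 min / OT 0 h 0 min; Fri reg 4 h 27 min / OT 0 h 0 min; Sat reg 9 h 0 min / OT 2 h 47 min.
Totals: regular 36 h 50 min, overtime 2 h 47 min.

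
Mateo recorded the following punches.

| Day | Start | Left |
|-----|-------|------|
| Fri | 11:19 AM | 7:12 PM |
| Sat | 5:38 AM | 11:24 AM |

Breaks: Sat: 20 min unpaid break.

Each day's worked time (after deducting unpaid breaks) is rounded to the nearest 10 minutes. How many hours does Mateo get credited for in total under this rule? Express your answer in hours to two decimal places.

Fri: 11:19 AM–7:12 PM = 7 h 53 min → rounds to 7 h 50 min
Sat: 5:38 AM–11:24 AM = 5 h 46 min − 20 min = 5 h 26 min → rounds to 5 h 30 min
Total credited: 13 h 20 min.

13.33 hours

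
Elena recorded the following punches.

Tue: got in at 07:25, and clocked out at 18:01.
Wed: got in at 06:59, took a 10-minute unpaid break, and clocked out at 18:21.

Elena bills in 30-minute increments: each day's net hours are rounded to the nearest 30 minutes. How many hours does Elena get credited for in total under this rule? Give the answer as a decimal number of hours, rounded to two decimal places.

Tue: 07:25–18:01 = 10 h 36 min → rounds to 10 h 30 min
Wed: 06:59–18:21 = 11 h 22 min − 10 min = 11 h 12 min → rounds to 11 h 0 min
Total credited: 21 h 30 min.

21.50 hours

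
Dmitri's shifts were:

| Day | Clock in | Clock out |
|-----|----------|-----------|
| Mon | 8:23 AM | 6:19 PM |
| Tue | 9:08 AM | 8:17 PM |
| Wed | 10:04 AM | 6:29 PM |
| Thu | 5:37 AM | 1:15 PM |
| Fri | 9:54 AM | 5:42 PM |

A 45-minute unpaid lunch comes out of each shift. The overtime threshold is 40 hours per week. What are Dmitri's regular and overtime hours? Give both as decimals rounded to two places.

Regular 40.00 hours, overtime 1.18 hours

Mon: 8:23 AM–6:19 PM = 9 h 56 min; less 45 min break → 9 h 11 min
Tue: 9:08 AM–8:17 PM = 11 h 9 min; less 45 min break → 10 h 24 min
Wed: 10:04 AM–6:29 PM = 8 h 25 min; less 45 min break → 7 h 40 min
Thu: 5:37 AM–1:15 PM = 7 h 38 min; less 45 min break → 6 h 53 min
Fri: 9:54 AM–5:42 PM = 7 h 48 min; less 45 min break → 7 h 3 min
Total worked: 41 h 11 min = 41.18 h.
Threshold 40 h → overtime 1 h 11 min, regular 40 h 0 min.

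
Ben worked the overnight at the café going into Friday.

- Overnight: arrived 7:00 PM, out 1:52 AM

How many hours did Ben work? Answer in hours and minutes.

Overnight: 7:00 PM → midnight = 5 h 0 min; midnight → 1:52 AM = 1 h 52 min; span 6 h 52 min

6 h 52 min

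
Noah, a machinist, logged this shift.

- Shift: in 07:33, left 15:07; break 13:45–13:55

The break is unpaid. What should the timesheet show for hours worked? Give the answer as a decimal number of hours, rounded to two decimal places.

Shift: 07:33–15:07 = 7 h 34 min; less 10 min break → 7 h 24 min

7.40 hours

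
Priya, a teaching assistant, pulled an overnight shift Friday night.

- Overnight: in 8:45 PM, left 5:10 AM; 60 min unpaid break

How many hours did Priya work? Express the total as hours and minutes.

Overnight: 8:45 PM → midnight = 3 h 15 min; midnight → 5:10 AM = 5 h 10 min; span 8 h 25 min; less 60 min break → 7 h 25 min

7 h 25 min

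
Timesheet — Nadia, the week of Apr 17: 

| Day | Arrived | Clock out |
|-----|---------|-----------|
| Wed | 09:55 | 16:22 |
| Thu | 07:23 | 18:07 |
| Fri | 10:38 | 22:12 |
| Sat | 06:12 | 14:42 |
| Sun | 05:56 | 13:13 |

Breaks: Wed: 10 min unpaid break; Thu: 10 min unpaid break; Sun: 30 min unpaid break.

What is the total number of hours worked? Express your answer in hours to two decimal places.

43.70 hours

Wed: 09:55–16:22 = 6 h 27 min; less 10 min break → 6 h 17 min
Thu: 07:23–18:07 = 10 h 44 min; less 10 min break → 10 h 34 min
Fri: 10:38–22:12 = 11 h 34 min
Sat: 06:12–14:42 = 8 h 30 min
Sun: 05:56–13:13 = 7 h 17 min; less 30 min break → 6 h 47 min
Total: 6 h 17 min + 10 h 34 min + 11 h 34 min + 8 h 30 min + 6 h 47 min = 43 h 42 min.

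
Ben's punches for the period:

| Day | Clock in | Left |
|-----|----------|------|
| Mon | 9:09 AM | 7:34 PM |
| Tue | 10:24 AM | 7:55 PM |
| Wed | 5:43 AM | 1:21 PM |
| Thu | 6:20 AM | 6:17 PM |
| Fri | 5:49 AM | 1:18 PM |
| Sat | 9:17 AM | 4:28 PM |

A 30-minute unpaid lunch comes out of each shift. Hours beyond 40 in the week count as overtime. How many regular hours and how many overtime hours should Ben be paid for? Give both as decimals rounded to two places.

Mon: 9:09 AM–7:34 PM = 10 h 25 min; less 30 min break → 9 h 55 min
Tue: 10:24 AM–7:55 PM = 9 h 31 min; less 30 min break → 9 h 1 min
Wed: 5:43 AM–1:21 PM = 7 h 38 min; less 30 min break → 7 h 8 min
Thu: 6:20 AM–6:17 PM = 11 h 57 min; less 30 min break → 11 h 27 min
Fri: 5:49 AM–1:18 PM = 7 h 29 min; less 30 min break → 6 h 59 min
Sat: 9:17 AM–4:28 PM = 7 h 11 min; less 30 min break → 6 h 41 min
Total worked: 51 h 11 min = 51.18 h.
Threshold 40 h → overtime 11 h 11 min, regular 40 h 0 min.

Regular 40.00 hours, overtime 11.18 hours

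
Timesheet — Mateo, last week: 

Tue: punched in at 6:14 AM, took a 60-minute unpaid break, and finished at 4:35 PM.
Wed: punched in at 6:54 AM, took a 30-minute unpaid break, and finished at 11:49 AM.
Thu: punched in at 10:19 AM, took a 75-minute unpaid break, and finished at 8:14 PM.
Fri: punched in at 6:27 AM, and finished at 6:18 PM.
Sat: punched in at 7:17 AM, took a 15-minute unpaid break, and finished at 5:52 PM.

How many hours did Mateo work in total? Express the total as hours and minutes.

44 h 37 min

Tue: 6:14 AM–4:35 PM = 10 h 21 min; less 60 min break → 9 h 21 min
Wed: 6:54 AM–11:49 AM = 4 h 55 min; less 30 min break → 4 h 25 min
Thu: 10:19 AM–8:14 PM = 9 h 55 min; less 75 min break → 8 h 40 min
Fri: 6:27 AM–6:18 PM = 11 h 51 min
Sat: 7:17 AM–5:52 PM = 10 h 35 min; less 15 min break → 10 h 20 min
Total: 9 h 21 min + 4 h 25 min + 8 h 40 min + 11 h 51 min + 10 h 20 min = 44 h 37 min.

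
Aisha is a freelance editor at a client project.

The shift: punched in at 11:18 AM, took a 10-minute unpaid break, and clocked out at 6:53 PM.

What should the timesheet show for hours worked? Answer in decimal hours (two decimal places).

The shift: 11:18 AM–6:53 PM = 7 h 35 min; less 10 min break → 7 h 25 min

7.42 hours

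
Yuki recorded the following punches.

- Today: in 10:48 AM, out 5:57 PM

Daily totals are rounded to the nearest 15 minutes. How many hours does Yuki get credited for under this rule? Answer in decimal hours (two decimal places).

7.25 hours

Today: 10:48 AM–5:57 PM = 7 h 9 min → rounds to 7 h 15 min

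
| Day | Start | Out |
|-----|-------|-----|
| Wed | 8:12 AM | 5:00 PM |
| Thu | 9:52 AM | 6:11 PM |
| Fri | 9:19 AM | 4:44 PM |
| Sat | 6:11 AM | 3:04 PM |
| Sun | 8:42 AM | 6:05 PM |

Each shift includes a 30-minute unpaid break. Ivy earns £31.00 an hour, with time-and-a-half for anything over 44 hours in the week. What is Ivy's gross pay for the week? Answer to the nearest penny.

Wed: 8:12 AM–5:00 PM = 8 h 48 min; less 30 min break → 8 h 18 min
Thu: 9:52 AM–6:11 PM = 8 h 19 min; less 30 min break → 7 h 49 min
Fri: 9:19 AM–4:44 PM = 7 h 25 min; less 30 min break → 6 h 55 min
Sat: 6:11 AM–3:04 PM = 8 h 53 min; less 30 min break → 8 h 23 min
Sun: 8:42 AM–6:05 PM = 9 h 23 min; less 30 min break → 8 h 53 min
Total worked: 40 h 18 min = 2418 min.
Regular 40 h 18 min = 2418 min at £31.00/h; overtime 0 h 0 min = 0 min at £46.50/h.
Pay = (2418 × £31.00 + 0 × £46.50) ÷ 60 = £1249.30.

£1249.30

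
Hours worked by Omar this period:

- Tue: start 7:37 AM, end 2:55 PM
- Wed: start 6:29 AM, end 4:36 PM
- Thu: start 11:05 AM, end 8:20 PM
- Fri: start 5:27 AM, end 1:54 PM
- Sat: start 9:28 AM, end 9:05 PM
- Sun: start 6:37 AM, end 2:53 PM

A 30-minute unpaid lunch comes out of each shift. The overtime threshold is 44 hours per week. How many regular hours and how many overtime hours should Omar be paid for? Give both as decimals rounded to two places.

Regular 44.00 hours, overtime 8.00 hours

Tue: 7:37 AM–2:55 PM = 7 h 18 min; less 30 min break → 6 h 48 min
Wed: 6:29 AM–4:36 PM = 10 h 7 min; less 30 min break → 9 h 37 min
Thu: 11:05 AM–8:20 PM = 9 h 15 min; less 30 min break → 8 h 45 min
Fri: 5:27 AM–1:54 PM = 8 h 27 min; less 30 min break → 7 h 57 min
Sat: 9:28 AM–9:05 PM = 11 h 37 min; less 30 min break → 11 h 7 min
Sun: 6:37 AM–2:53 PM = 8 h 16 min; less 30 min break → 7 h 46 min
Total worked: 52 h 0 min = 52.00 h.
Threshold 44 h → overtime 8 h 0 min, regular 44 h 0 min.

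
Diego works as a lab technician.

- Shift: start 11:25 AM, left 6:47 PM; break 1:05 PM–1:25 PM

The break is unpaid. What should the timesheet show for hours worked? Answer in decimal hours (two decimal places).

7.03 hours

Shift: 11:25 AM–6:47 PM = 7 h 22 min; less 20 min break → 7 h 2 min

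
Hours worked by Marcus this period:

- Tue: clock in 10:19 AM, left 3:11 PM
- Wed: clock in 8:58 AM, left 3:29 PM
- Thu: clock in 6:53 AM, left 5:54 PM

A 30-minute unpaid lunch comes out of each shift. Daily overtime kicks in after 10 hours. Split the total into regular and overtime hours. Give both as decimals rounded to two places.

Tue: 10:19 AM–3:11 PM = 4 h 52 min; less 30 min break → 4 h 22 min
Wed: 8:58 AM–3:29 PM = 6 h 31 min; less 30 min break → 6 h 1 min
Thu: 6:53 AM–5:54 PM = 11 h 1 min; less 30 min break → 10 h 31 min
Tue reg 4 h 22 min / OT 0 h 0 min; Wed reg 6 h 1 min / OT 0 h 0 min; Thu reg 10 h 0 min / OT 0 h 31 min.
Totals: regular 20 h 23 min, overtime 0 h 31 min.

Regular 20.38 hours, overtime 0.52 hours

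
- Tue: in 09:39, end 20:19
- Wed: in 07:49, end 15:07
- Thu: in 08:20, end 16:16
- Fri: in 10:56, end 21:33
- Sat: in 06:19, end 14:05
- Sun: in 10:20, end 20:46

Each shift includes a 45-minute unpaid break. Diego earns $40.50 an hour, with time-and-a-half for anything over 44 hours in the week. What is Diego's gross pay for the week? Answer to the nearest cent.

$2159.66

Tue: 09:39–20:19 = 10 h 40 min; less 45 min break → 9 h 55 min
Wed: 07:49–15:07 = 7 h 18 min; less 45 min break → 6 h 33 min
Thu: 08:20–16:16 = 7 h 56 min; less 45 min break → 7 h 11 min
Fri: 10:56–21:33 = 10 h 37 min; less 45 min break → 9 h 52 min
Sat: 06:19–14:05 = 7 h 46 min; less 45 min break → 7 h 1 min
Sun: 10:20–20:46 = 10 h 26 min; less 45 min break → 9 h 41 min
Total worked: 50 h 13 min = 3013 min.
Regular 44 h 0 min = 2640 min at $40.50/h; overtime 6 h 13 min = 373 min at $60.75/h.
Pay = (2640 × $40.50 + 373 × $60.75) ÷ 60 = $2159.66.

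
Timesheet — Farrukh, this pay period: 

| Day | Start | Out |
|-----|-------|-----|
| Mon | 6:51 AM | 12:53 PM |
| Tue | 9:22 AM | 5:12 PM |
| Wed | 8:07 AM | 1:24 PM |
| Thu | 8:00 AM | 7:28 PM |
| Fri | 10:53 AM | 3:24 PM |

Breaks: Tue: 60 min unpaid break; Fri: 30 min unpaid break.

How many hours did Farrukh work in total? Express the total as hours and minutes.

33 h 38 min

Mon: 6:51 AM–12:53 PM = 6 h 2 min
Tue: 9:22 AM–5:12 PM = 7 h 50 min; less 60 min break → 6 h 50 min
Wed: 8:07 AM–1:24 PM = 5 h 17 min
Thu: 8:00 AM–7:28 PM = 11 h 28 min
Fri: 10:53 AM–3:24 PM = 4 h 31 min; less 30 min break → 4 h 1 min
Total: 6 h 2 min + 6 h 50 min + 5 h 17 min + 11 h 28 min + 4 h 1 min = 33 h 38 min.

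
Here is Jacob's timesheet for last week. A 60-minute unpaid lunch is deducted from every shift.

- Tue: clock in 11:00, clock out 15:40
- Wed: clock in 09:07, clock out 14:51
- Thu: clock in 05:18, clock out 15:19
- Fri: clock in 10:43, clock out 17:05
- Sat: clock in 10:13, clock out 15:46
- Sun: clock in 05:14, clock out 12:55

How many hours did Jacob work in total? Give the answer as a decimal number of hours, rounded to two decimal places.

Tue: 11:00–15:40 = 4 h 40 min; less 60 min break → 3 h 40 min
Wed: 09:07–14:51 = 5 h 44 min; less 60 min break → 4 h 44 min
Thu: 05:18–15:19 = 10 h 1 min; less 60 min break → 9 h 1 min
Fri: 10:43–17:05 = 6 h 22 min; less 60 min break → 5 h 22 min
Sat: 10:13–15:46 = 5 h 33 min; less 60 min break → 4 h 33 min
Sun: 05:14–12:55 = 7 h 41 min; less 60 min break → 6 h 41 min
Total: 3 h 40 min + 4 h 44 min + 9 h 1 min + 5 h 22 min + 4 h 33 min + 6 h 41 min = 34 h 1 min.

34.02 hours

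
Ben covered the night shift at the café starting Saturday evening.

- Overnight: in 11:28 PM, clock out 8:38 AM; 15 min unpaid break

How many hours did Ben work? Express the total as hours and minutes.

8 h 55 min

Overnight: 11:28 PM → midnight = 0 h 32 min; midnight → 8:38 AM = 8 h 38 min; span 9 h 10 min; less 15 min break → 8 h 55 min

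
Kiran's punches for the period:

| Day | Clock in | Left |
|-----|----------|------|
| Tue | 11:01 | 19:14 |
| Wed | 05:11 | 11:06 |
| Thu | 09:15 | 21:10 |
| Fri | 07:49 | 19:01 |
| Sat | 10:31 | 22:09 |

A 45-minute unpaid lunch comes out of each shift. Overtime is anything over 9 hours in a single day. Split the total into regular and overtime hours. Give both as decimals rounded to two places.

Tue: 11:01–19:14 = 8 h 13 min; less 45 min break → 7 h 28 min
Wed: 05:11–11:06 = 5 h 55 min; less 45 min break → 5 h 10 min
Thu: 09:15–21:10 = 11 h 55 min; less 45 min break → 11 h 10 min
Fri: 07:49–19:01 = 11 h 12 min; less 45 min break → 10 h 27 min
Sat: 10:31–22:09 = 11 h 38 min; less 45 min break → 10 h 53 min
Tue reg 7 h 28 min / OT 0 h 0 min; Wed reg 5 h 10 min / OT 0 h 0 min; Thu reg 9 h 0 min / OT 2 h 10 min; Fri reg 9 h 0 min / OT 1 h 27 min; Sat reg 9 h 0 min / OT 1 h 53 min.
Totals: regular 39 h 38 min, overtime 5 h 30 min.

Regular 39.63 hours, overtime 5.50 hours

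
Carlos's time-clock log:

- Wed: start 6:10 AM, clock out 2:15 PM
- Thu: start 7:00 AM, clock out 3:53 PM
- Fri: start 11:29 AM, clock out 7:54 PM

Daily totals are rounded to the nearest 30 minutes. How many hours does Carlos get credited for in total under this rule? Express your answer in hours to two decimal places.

Wed: 6:10 AM–2:15 PM = 8 h 5 min → rounds to 8 h 0 min
Thu: 7:00 AM–3:53 PM = 8 h 53 min → rounds to 9 h 0 min
Fri: 11:29 AM–7:54 PM = 8 h 25 min → rounds to 8 h 30 min
Total credited: 25 h 30 min.

25.50 hours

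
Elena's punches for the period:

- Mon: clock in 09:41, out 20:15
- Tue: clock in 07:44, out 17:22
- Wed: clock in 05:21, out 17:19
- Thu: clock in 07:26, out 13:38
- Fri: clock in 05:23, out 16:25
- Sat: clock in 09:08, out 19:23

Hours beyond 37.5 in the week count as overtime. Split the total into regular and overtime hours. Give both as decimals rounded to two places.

Mon: 09:41–20:15 = 10 h 34 min
Tue: 07:44–17:22 = 9 h 38 min
Wed: 05:21–17:19 = 11 h 58 min
Thu: 07:26–13:38 = 6 h 12 min
Fri: 05:23–16:25 = 11 h 2 min
Sat: 09:08–19:23 = 10 h 15 min
Total worked: 59 h 39 min = 59.65 h.
Threshold 37.5 h → overtime 22 h 9 min, regular 37 h 30 min.

Regular 37.50 hours, overtime 22.15 hours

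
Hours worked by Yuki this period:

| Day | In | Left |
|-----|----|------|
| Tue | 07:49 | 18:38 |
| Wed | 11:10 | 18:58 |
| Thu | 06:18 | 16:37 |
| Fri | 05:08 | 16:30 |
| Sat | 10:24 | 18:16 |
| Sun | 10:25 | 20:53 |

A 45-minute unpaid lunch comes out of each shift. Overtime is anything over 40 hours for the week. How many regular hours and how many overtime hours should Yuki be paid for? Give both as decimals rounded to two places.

Regular 40.00 hours, overtime 14.13 hours

Tue: 07:49–18:38 = 10 h 49 min; less 45 min break → 10 h 4 min
Wed: 11:10–18:58 = 7 h 48 min; less 45 min break → 7 h 3 min
Thu: 06:18–16:37 = 10 h 19 min; less 45 min break → 9 h 34 min
Fri: 05:08–16:30 = 11 h 22 min; less 45 min break → 10 h 37 min
Sat: 10:24–18:16 = 7 h 52 min; less 45 min break → 7 h 7 min
Sun: 10:25–20:53 = 10 h 28 min; less 45 min break → 9 h 43 min
Total worked: 54 h 8 min = 54.13 h.
Threshold 40 h → overtime 14 h 8 min, regular 40 h 0 min.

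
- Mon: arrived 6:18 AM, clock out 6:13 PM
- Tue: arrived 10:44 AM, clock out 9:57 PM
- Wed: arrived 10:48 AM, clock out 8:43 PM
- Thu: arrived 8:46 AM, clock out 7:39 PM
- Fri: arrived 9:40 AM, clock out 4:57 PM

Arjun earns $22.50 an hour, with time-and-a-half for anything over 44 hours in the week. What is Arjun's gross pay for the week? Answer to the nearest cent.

$1233.56

Mon: 6:18 AM–6:13 PM = 11 h 55 min
Tue: 10:44 AM–9:57 PM = 11 h 13 min
Wed: 10:48 AM–8:43 PM = 9 h 55 min
Thu: 8:46 AM–7:39 PM = 10 h 53 min
Fri: 9:40 AM–4:57 PM = 7 h 17 min
Total worked: 51 h 13 min = 3073 min.
Regular 44 h 0 min = 2640 min at $22.50/h; overtime 7 h 13 min = 433 min at $33.75/h.
Pay = (2640 × $22.50 + 433 × $33.75) ÷ 60 = $1233.56.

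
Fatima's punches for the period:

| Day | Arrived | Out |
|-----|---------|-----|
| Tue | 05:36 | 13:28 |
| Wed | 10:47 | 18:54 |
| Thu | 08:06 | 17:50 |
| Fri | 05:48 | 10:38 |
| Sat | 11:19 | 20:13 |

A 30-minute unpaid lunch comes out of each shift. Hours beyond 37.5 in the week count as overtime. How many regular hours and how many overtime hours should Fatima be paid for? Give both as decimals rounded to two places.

Tue: 05:36–13:28 = 7 h 52 min; less 30 min break → 7 h 22 min
Wed: 10:47–18:54 = 8 h 7 min; less 30 min break → 7 h 37 min
Thu: 08:06–17:50 = 9 h 44 min; less 30 min break → 9 h 14 min
Fri: 05:48–10:38 = 4 h 50 min; less 30 min break → 4 h 20 min
Sat: 11:19–20:13 = 8 h 54 min; less 30 min break → 8 h 24 min
Total worked: 36 h 57 min = 36.95 h.
Threshold 37.5 h → overtime 0 h 0 min, regular 36 h 57 min.

Regular 36.95 hours, overtime 0.00 hours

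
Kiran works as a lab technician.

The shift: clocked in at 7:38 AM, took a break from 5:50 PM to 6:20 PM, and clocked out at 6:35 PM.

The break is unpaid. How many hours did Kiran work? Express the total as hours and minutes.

The shift: 7:38 AM–6:35 PM = 10 h 57 min; less 30 min break → 10 h 27 min

10 h 27 min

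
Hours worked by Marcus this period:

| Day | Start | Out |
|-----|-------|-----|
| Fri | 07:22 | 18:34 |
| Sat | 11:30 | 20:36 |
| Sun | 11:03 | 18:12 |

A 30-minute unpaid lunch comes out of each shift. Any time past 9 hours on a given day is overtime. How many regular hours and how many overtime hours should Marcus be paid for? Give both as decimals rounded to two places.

Regular 24.25 hours, overtime 1.70 hours

Fri: 07:22–18:34 = 11 h 12 min; less 30 min break → 10 h 42 min
Sat: 11:30–20:36 = 9 h 6 min; less 30 min break → 8 h 36 min
Sun: 11:03–18:12 = 7 h 9 min; less 30 min break → 6 h 39 min
Fri reg 9 h 0 min / OT 1 h 42 min; Sat reg 8 h 36 min / OT 0 h 0 min; Sun reg 6 h 39 min / OT 0 h 0 min.
Totals: regular 24 h 15 min, overtime 1 h 42 min.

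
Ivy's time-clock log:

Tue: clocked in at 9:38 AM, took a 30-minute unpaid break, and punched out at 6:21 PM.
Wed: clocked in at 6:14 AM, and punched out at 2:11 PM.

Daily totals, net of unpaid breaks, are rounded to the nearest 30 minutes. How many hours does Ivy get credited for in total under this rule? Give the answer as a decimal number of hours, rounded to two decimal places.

Tue: 9:38 AM–6:21 PM = 8 h 43 min − 30 min = 8 h 13 min → rounds to 8 h 0 min
Wed: 6:14 AM–2:11 PM = 7 h 57 min → rounds to 8 h 0 min
Total credited: 16 h 0 min.

16.00 hours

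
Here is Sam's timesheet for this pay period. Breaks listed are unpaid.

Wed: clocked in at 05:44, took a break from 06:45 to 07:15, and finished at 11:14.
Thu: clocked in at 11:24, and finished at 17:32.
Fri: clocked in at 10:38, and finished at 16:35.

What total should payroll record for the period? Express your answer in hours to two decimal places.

17.08 hours

Wed: 05:44–11:14 = 5 h 30 min; less 30 min break → 5 h 0 min
Thu: 11:24–17:32 = 6 h 8 min
Fri: 10:38–16:35 = 5 h 57 min
Total: 5 h 0 min + 6 h 8 min + 5 h 57 min = 17 h 5 min.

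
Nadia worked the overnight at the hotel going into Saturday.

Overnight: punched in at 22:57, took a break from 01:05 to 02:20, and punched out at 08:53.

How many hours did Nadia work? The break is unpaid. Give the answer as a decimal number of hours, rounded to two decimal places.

8.68 hours

Overnight: 22:57 → midnight = 1 h 3 min; midnight → 08:53 = 8 h 53 min; span 9 h 56 min; less 75 min break → 8 h 41 min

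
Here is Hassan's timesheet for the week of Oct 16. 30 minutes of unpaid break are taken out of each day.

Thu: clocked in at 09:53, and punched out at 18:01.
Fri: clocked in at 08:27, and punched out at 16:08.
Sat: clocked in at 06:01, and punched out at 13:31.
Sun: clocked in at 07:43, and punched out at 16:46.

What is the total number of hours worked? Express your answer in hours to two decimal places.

Thu: 09:53–18:01 = 8 h 8 min; less 30 min break → 7 h 38 min
Fri: 08:27–16:08 = 7 h 41 min; less 30 min break → 7 h 11 min
Sat: 06:01–13:31 = 7 h 30 min; less 30 min break → 7 h 0 min
Sun: 07:43–16:46 = 9 h 3 min; less 30 min break → 8 h 33 min
Total: 7 h 38 min + 7 h 11 min + 7 h 0 min + 8 h 33 min = 30 h 22 min.

30.37 hours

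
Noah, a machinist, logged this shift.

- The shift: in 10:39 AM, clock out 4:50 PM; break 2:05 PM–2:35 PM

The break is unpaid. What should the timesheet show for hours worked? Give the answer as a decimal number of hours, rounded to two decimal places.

5.68 hours

The shift: 10:39 AM–4:50 PM = 6 h 11 min; less 30 min break → 5 h 41 min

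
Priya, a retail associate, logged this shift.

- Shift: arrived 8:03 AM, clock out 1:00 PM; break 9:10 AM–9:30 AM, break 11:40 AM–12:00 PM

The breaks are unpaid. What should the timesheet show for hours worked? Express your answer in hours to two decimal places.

Shift: 8:03 AM–1:00 PM = 4 h 57 min; less 40 min break → 4 h 17 min

4.28 hours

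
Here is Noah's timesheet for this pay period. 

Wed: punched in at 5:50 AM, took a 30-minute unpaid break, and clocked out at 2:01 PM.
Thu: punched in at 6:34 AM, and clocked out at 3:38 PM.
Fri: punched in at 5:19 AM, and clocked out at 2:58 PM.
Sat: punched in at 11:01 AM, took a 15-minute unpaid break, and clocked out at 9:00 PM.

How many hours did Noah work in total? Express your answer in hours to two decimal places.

Wed: 5:50 AM–2:01 PM = 8 h 11 min; less 30 min break → 7 h 41 min
Thu: 6:34 AM–3:38 PM = 9 h 4 min
Fri: 5:19 AM–2:58 PM = 9 h 39 min
Sat: 11:01 AM–9:00 PM = 9 h 59 min; less 15 min break → 9 h 44 min
Total: 7 h 41 min + 9 h 4 min + 9 h 39 min + 9 h 44 min = 36 h 8 min.

36.13 hours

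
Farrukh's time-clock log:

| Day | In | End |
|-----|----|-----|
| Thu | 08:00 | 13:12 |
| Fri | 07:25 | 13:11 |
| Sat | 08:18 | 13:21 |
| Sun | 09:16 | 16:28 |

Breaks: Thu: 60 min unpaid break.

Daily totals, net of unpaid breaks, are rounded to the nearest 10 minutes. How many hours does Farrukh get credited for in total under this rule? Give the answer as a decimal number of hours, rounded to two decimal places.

22.17 hours

Thu: 08:00–13:12 = 5 h 12 min − 60 min = 4 h 12 min → rounds to 4 h 10 min
Fri: 07:25–13:11 = 5 h 46 min → rounds to 5 h 50 min
Sat: 08:18–13:21 = 5 h 3 min → rounds to 5 h 0 min
Sun: 09:16–16:28 = 7 h 12 min → rounds to 7 h 10 min
Total credited: 22 h 10 min.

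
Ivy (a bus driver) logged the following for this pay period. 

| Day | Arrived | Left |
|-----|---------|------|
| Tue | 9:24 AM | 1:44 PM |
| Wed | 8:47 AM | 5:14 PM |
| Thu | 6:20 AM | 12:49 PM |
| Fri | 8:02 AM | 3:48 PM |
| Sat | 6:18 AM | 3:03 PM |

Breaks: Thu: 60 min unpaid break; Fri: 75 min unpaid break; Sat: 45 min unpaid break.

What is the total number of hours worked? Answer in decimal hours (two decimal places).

32.78 hours

Tue: 9:24 AM–1:44 PM = 4 h 20 min
Wed: 8:47 AM–5:14 PM = 8 h 27 min
Thu: 6:20 AM–12:49 PM = 6 h 29 min; less 60 min break → 5 h 29 min
Fri: 8:02 AM–3:48 PM = 7 h 46 min; less 75 min break → 6 h 31 min
Sat: 6:18 AM–3:03 PM = 8 h 45 min; less 45 min break → 8 h 0 min
Total: 4 h 20 min + 8 h 27 min + 5 h 29 min + 6 h 31 min + 8 h 0 min = 32 h 47 min.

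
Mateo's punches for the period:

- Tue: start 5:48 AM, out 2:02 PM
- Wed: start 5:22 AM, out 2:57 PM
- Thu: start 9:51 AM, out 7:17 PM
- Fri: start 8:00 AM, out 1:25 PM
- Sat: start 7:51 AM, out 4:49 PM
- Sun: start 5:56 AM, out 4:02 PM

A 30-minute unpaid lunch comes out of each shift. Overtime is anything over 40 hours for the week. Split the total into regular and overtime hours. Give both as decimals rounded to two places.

Tue: 5:48 AM–2:02 PM = 8 h 14 min; less 30 min break → 7 h 44 min
Wed: 5:22 AM–2:57 PM = 9 h 35 min; less 30 min break → 9 h 5 min
Thu: 9:51 AM–7:17 PM = 9 h 26 min; less 30 min break → 8 h 56 min
Fri: 8:00 AM–1:25 PM = 5 h 25 min; less 30 min break → 4 h 55 min
Sat: 7:51 AM–4:49 PM = 8 h 58 min; less 30 min break → 8 h 28 min
Sun: 5:56 AM–4:02 PM = 10 h 6 min; less 30 min break → 9 h 36 min
Total worked: 48 h 44 min = 48.73 h.
Threshold 40 h → overtime 8 h 44 min, regular 40 h 0 min.

Regular 40.00 hours, overtime 8.73 hours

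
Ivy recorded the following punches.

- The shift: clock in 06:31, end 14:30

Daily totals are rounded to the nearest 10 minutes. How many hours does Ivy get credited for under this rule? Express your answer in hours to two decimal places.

8.00 hours

The shift: 06:31–14:30 = 7 h 59 min → rounds to 8 h 0 min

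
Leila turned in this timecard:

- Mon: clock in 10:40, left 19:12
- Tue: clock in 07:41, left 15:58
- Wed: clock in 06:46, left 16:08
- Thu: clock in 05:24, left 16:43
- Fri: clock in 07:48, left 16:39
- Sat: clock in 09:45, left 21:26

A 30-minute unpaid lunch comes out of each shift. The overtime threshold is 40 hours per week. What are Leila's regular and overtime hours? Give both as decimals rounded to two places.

Regular 40.00 hours, overtime 15.03 hours

Mon: 10:40–19:12 = 8 h 32 min; less 30 min break → 8 h 2 min
Tue: 07:41–15:58 = 8 h 17 min; less 30 min break → 7 h 47 min
Wed: 06:46–16:08 = 9 h 22 min; less 30 min break → 8 h 52 min
Thu: 05:24–16:43 = 11 h 19 min; less 30 min break → 10 h 49 min
Fri: 07:48–16:39 = 8 h 51 min; less 30 min break → 8 h 21 min
Sat: 09:45–21:26 = 11 h 41 min; less 30 min break → 11 h 11 min
Total worked: 55 h 2 min = 55.03 h.
Threshold 40 h → overtime 15 h 2 min, regular 40 h 0 min.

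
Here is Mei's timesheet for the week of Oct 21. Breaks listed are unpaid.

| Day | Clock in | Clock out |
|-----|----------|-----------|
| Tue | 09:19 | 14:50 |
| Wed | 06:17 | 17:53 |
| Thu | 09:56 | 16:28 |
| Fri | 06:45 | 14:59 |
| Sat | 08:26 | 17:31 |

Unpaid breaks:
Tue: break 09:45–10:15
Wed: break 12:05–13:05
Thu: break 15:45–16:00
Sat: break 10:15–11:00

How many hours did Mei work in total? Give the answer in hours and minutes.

38 h 28 min

Tue: 09:19–14:50 = 5 h 31 min; less 30 min break → 5 h 1 min
Wed: 06:17–17:53 = 11 h 36 min; less 60 min break → 10 h 36 min
Thu: 09:56–16:28 = 6 h 32 min; less 15 min break → 6 h 17 min
Fri: 06:45–14:59 = 8 h 14 min
Sat: 08:26–17:31 = 9 h 5 min; less 45 min break → 8 h 20 min
Total: 5 h 1 min + 10 h 36 min + 6 h 17 min + 8 h 14 min + 8 h 20 min = 38 h 28 min.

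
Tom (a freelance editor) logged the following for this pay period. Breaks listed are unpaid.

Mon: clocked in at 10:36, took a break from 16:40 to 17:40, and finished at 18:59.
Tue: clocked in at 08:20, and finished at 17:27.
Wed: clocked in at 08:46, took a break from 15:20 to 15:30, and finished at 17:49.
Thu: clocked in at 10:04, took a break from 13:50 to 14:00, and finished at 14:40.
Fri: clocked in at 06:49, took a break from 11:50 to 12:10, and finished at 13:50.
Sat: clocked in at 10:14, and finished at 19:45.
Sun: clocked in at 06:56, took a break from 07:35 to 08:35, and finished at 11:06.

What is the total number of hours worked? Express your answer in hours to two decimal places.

49.18 hours

Mon: 10:36–18:59 = 8 h 23 min; less 60 min break → 7 h 23 min
Tue: 08:20–17:27 = 9 h 7 min
Wed: 08:46–17:49 = 9 h 3 min; less 10 min break → 8 h 53 min
Thu: 10:04–14:40 = 4 h 36 min; less 10 min break → 4 h 26 min
Fri: 06:49–13:50 = 7 h 1 min; less 20 min break → 6 h 41 min
Sat: 10:14–19:45 = 9 h 31 min
Sun: 06:56–11:06 = 4 h 10 min; less 60 min break → 3 h 10 min
Total: 7 h 23 min + 9 h 7 min + 8 h 53 min + 4 h 26 min + 6 h 41 min + 9 h 31 min + 3 h 10 min = 49 h 11 min.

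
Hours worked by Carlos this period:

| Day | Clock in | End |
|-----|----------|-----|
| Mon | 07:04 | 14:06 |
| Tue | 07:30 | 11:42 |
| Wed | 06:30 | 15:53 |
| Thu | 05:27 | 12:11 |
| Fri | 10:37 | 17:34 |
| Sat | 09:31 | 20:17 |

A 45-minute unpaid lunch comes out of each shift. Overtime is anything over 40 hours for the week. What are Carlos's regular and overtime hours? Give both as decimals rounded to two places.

Mon: 07:04–14:06 = 7 h 2 min; less 45 min break → 6 h 17 min
Tue: 07:30–11:42 = 4 h 12 min; less 45 min break → 3 h 27 min
Wed: 06:30–15:53 = 9 h 23 min; less 45 min break → 8 h 38 min
Thu: 05:27–12:11 = 6 h 44 min; less 45 min break → 5 h 59 min
Fri: 10:37–17:34 = 6 h 57 min; less 45 min break → 6 h 12 min
Sat: 09:31–20:17 = 10 h 46 min; less 45 min break → 10 h 1 min
Total worked: 40 h 34 min = 40.57 h.
Threshold 40 h → overtime 0 h 34 min, regular 40 h 0 min.

Regular 40.00 hours, overtime 0.57 hours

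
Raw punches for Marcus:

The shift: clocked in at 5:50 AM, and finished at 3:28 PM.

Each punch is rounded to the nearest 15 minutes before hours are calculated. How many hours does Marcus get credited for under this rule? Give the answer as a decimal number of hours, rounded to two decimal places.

9.75 hours

The shift: in 5:50 AM→5:45 AM, out 3:28 PM→3:30 PM; 9 h 45 min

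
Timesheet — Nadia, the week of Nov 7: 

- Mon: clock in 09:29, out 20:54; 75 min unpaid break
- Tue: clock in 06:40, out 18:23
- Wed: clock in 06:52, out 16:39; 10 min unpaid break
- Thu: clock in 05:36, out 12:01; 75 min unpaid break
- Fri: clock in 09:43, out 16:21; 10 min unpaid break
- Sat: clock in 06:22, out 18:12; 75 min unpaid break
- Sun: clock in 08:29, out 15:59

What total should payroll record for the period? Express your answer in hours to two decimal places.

61.22 hours

Mon: 09:29–20:54 = 11 h 25 min; less 75 min break → 10 h 10 min
Tue: 06:40–18:23 = 11 h 43 min
Wed: 06:52–16:39 = 9 h 47 min; less 10 min break → 9 h 37 min
Thu: 05:36–12:01 = 6 h 25 min; less 75 min break → 5 h 10 min
Fri: 09:43–16:21 = 6 h 38 min; less 10 min break → 6 h 28 min
Sat: 06:22–18:12 = 11 h 50 min; less 75 min break → 10 h 35 min
Sun: 08:29–15:59 = 7 h 30 min
Total: 10 h 10 min + 11 h 43 min + 9 h 37 min + 5 h 10 min + 6 h 28 min + 10 h 35 min + 7 h 30 min = 61 h 13 min.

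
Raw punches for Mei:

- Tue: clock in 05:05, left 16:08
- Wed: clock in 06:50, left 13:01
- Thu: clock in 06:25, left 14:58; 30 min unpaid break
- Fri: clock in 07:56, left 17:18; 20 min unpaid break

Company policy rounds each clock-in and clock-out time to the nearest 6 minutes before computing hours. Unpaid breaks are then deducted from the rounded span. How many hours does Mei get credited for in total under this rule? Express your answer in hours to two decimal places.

34.37 hours

Tue: in 05:05→05:06, out 16:08→16:06; 11 h 0 min
Wed: in 06:50→06:48, out 13:01→13:00; 6 h 12 min
Thu: in 06:25→06:24, out 14:58→15:00; 8 h 36 min − 30 min = 8 h 6 min
Fri: in 07:56→07:54, out 17:18→17:18; 9 h 24 min − 20 min = 9 h 4 min
Total credited: 34 h 22 min.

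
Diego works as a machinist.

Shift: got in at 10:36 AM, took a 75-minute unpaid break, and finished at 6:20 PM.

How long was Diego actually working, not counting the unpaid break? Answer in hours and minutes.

6 h 29 min

Shift: 10:36 AM–6:20 PM = 7 h 44 min; less 75 min break → 6 h 29 min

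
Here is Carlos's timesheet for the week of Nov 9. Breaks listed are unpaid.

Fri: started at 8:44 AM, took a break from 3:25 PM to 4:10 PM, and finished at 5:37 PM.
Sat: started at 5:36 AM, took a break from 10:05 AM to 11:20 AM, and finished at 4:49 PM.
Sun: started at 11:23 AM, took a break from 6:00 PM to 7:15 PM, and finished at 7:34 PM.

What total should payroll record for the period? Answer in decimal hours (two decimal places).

25.03 hours

Fri: 8:44 AM–5:37 PM = 8 h 53 min; less 45 min break → 8 h 8 min
Sat: 5:36 AM–4:49 PM = 11 h 13 min; less 75 min break → 9 h 58 min
Sun: 11:23 AM–7:34 PM = 8 h 11 min; less 75 min break → 6 h 56 min
Total: 8 h 8 min + 9 h 58 min + 6 h 56 min = 25 h 2 min.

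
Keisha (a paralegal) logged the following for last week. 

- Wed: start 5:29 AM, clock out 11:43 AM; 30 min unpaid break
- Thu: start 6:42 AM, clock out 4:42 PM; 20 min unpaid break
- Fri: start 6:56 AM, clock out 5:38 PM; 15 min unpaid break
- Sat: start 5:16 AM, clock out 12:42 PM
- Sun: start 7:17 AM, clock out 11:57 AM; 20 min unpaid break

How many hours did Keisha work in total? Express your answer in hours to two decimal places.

Wed: 5:29 AM–11:43 AM = 6 h 14 min; less 30 min break → 5 h 44 min
Thu: 6:42 AM–4:42 PM = 10 h 0 min; less 20 min break → 9 h 40 min
Fri: 6:56 AM–5:38 PM = 10 h 42 min; less 15 min break → 10 h 27 min
Sat: 5:16 AM–12:42 PM = 7 h 26 min
Sun: 7:17 AM–11:57 AM = 4 h 40 min; less 20 min break → 4 h 20 min
Total: 5 h 44 min + 9 h 40 min + 10 h 27 min + 7 h 26 min + 4 h 20 min = 37 h 37 min.

37.62 hours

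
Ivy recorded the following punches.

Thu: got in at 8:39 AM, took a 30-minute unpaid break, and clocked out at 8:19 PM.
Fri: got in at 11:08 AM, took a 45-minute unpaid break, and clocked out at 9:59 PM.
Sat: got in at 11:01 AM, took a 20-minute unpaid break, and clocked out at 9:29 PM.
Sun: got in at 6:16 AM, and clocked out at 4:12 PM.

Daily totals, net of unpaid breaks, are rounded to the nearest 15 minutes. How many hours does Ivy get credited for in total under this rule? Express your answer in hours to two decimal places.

41.50 hours

Thu: 8:39 AM–8:19 PM = 11 h 40 min − 30 min = 11 h 10 min → rounds to 11 h 15 min
Fri: 11:08 AM–9:59 PM = 10 h 51 min − 45 min = 10 h 6 min → rounds to 10 h 0 min
Sat: 11:01 AM–9:29 PM = 10 h 28 min − 20 min = 10 h 8 min → rounds to 10 h 15 min
Sun: 6:16 AM–4:12 PM = 9 h 56 min → rounds to 10 h 0 min
Total credited: 41 h 30 min.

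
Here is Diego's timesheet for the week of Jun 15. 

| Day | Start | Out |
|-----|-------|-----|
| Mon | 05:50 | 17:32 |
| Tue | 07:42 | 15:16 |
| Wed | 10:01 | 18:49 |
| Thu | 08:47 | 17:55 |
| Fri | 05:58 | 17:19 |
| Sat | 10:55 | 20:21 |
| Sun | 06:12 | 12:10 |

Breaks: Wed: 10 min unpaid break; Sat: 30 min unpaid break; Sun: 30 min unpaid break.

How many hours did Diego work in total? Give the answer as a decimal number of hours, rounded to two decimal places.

62.78 hours

Mon: 05:50–17:32 = 11 h 42 min
Tue: 07:42–15:16 = 7 h 34 min
Wed: 10:01–18:49 = 8 h 48 min; less 10 min break → 8 h 38 min
Thu: 08:47–17:55 = 9 h 8 min
Fri: 05:58–17:19 = 11 h 21 min
Sat: 10:55–20:21 = 9 h 26 min; less 30 min break → 8 h 56 min
Sun: 06:12–12:10 = 5 h 58 min; less 30 min break → 5 h 28 min
Total: 11 h 42 min + 7 h 34 min + 8 h 38 min + 9 h 8 min + 11 h 21 min + 8 h 56 min + 5 h 28 min = 62 h 47 min.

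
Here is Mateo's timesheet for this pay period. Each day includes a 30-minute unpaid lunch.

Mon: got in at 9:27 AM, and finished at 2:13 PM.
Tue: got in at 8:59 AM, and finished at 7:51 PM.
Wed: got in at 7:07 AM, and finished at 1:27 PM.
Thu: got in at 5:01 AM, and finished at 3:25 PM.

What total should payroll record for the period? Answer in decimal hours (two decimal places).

30.37 hours

Mon: 9:27 AM–2:13 PM = 4 h 46 min; less 30 min break → 4 h 16 min
Tue: 8:59 AM–7:51 PM = 10 h 52 min; less 30 min break → 10 h 22 min
Wed: 7:07 AM–1:27 PM = 6 h 20 min; less 30 min break → 5 h 50 min
Thu: 5:01 AM–3:25 PM = 10 h 24 min; less 30 min break → 9 h 54 min
Total: 4 h 16 min + 10 h 22 min + 5 h 50 min + 9 h 54 min = 30 h 22 min.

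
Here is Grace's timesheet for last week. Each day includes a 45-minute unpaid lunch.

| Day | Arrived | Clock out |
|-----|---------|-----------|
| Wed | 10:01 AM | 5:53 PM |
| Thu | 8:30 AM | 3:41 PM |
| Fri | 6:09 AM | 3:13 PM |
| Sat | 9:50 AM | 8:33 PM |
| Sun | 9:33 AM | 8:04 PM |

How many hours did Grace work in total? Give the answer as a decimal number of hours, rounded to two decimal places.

41.60 hours

Wed: 10:01 AM–5:53 PM = 7 h 52 min; less 45 min break → 7 h 7 min
Thu: 8:30 AM–3:41 PM = 7 h 11 min; less 45 min break → 6 h 26 min
Fri: 6:09 AM–3:13 PM = 9 h 4 min; less 45 min break → 8 h 19 min
Sat: 9:50 AM–8:33 PM = 10 h 43 min; less 45 min break → 9 h 58 min
Sun: 9:33 AM–8:04 PM = 10 h 31 min; less 45 min break → 9 h 46 min
Total: 7 h 7 min + 6 h 26 min + 8 h 19 min + 9 h 58 min + 9 h 46 min = 41 h 36 min.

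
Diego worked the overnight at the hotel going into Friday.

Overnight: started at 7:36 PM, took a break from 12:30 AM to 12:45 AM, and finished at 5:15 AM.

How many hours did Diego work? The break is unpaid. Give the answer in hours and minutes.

9 h 24 min

Overnight: 7:36 PM → midnight = 4 h 24 min; midnight → 5:15 AM = 5 h 15 min; span 9 h 39 min; less 15 min break → 9 h 24 min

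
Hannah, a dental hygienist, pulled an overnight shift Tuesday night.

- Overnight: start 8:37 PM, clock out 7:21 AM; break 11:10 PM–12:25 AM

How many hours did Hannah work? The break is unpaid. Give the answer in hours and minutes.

9 h 29 min

Overnight: 8:37 PM → midnight = 3 h 23 min; midnight → 7:21 AM = 7 h 21 min; span 10 h 44 min; less 75 min break → 9 h 29 min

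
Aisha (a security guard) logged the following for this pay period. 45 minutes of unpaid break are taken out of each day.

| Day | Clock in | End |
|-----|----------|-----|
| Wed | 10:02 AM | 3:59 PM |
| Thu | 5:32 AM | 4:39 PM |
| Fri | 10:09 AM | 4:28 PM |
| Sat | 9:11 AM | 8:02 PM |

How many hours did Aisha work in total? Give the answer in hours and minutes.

31 h 14 min

Wed: 10:02 AM–3:59 PM = 5 h 57 min; less 45 min break → 5 h 12 min
Thu: 5:32 AM–4:39 PM = 11 h 7 min; less 45 min break → 10 h 22 min
Fri: 10:09 AM–4:28 PM = 6 h 19 min; less 45 min break → 5 h 34 min
Sat: 9:11 AM–8:02 PM = 10 h 51 min; less 45 min break → 10 h 6 min
Total: 5 h 12 min + 10 h 22 min + 5 h 34 min + 10 h 6 min = 31 h 14 min.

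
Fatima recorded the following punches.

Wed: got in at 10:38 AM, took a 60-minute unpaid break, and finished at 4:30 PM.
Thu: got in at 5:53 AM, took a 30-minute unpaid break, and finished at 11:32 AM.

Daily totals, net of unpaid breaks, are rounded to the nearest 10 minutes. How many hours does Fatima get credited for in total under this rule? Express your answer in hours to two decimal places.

Wed: 10:38 AM–4:30 PM = 5 h 52 min − 60 min = 4 h 52 min → rounds to 4 h 50 min
Thu: 5:53 AM–11:32 AM = 5 h 39 min − 30 min = 5 h 9 min → rounds to 5 h 10 min
Total credited: 10 h 0 min.

10.00 hours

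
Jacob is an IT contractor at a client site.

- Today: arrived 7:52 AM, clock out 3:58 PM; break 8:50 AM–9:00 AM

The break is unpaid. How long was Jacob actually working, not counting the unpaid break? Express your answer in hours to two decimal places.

7.93 hours

Today: 7:52 AM–3:58 PM = 8 h 6 min; less 10 min break → 7 h 56 min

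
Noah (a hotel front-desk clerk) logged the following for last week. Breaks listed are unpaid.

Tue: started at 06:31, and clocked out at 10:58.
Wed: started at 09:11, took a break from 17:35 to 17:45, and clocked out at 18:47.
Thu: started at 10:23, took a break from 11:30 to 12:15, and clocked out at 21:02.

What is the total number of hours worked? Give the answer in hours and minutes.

Tue: 06:31–10:58 = 4 h 27 min
Wed: 09:11–18:47 = 9 h 36 min; less 10 min break → 9 h 26 min
Thu: 10:23–21:02 = 10 h 39 min; less 45 min break → 9 h 54 min
Total: 4 h 27 min + 9 h 26 min + 9 h 54 min = 23 h 47 min.

23 h 47 min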